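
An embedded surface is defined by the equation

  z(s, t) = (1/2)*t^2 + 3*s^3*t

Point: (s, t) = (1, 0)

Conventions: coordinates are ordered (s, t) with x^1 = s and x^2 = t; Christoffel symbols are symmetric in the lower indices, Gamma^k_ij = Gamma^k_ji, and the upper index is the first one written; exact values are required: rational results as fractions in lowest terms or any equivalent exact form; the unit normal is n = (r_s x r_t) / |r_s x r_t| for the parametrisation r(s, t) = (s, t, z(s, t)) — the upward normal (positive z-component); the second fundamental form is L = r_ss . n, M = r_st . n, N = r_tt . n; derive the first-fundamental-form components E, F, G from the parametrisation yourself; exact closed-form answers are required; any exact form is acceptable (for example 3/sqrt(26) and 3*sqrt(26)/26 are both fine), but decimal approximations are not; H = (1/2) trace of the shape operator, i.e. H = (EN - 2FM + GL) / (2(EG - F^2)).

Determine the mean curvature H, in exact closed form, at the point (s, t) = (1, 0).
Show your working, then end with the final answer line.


z_s = 0, z_t = 3, z_ss = 0, z_st = 9, z_tt = 1
E = 1, F = 0, G = 10; answer radicand W^2 = 10
unnormalised second-form numerators: l = 0, m = 9, n = 1; L = l/sqrt(10), and similarly M = m/sqrt(W^2), N = n/sqrt(W^2)
H = (E*n - 2*F*m + G*l) / (2*(EG - F^2)*sqrt(W^2)); E*n - 2*F*m + G*l = 1, EG - F^2 = 10, so H = (1/20)/sqrt(10)

Answer: H = sqrt(10)/200


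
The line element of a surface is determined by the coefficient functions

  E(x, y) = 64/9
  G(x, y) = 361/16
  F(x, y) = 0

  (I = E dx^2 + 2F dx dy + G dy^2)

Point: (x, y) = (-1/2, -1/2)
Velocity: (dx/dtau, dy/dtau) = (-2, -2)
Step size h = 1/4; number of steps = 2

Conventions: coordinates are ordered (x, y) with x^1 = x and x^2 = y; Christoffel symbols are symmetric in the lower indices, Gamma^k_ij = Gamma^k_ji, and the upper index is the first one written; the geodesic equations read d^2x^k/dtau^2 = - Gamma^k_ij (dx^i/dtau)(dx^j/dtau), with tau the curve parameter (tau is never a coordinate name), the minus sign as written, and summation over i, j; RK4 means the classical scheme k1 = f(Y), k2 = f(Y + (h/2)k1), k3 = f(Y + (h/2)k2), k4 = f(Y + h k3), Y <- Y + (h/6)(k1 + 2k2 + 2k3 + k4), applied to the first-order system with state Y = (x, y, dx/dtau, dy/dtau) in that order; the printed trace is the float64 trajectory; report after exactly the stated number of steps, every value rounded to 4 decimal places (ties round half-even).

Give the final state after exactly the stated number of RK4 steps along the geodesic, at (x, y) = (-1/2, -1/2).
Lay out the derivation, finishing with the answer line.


f(Y) = (dx/dtau, dy/dtau, -Gamma^x_ij Y'^i Y'^j, -Gamma^y_ij Y'^i Y'^j) with the Gammas evaluated at the stage position; h = 0.250000; intermediate values shown to 6 dp
step 0: x = -0.5000, y = -0.5000, dx/dtau = -2.0000, dy/dtau = -2.0000
step 1:
  k1: at (x, y) = (-0.500000, -0.500000), (dx/dtau, dy/dtau) = (-2.000000, -2.000000); Gamma_xxx = 0.000000, Gamma_xxy = 0.000000, Gamma_xyy = 0.000000, Gamma_yxx = 0.000000, Gamma_yxy = 0.000000, Gamma_yyy = 0.000000; k1 = (-2.000000, -2.000000, 0.000000, 0.000000)
  k2: at (x, y) = (-0.750000, -0.750000), (dx/dtau, dy/dtau) = (-2.000000, -2.000000); Gamma_xxx = 0.000000, Gamma_xxy = 0.000000, Gamma_xyy = 0.000000, Gamma_yxx = 0.000000, Gamma_yxy = 0.000000, Gamma_yyy = 0.000000; k2 = (-2.000000, -2.000000, 0.000000, 0.000000)
  k3: at (x, y) = (-0.750000, -0.750000), (dx/dtau, dy/dtau) = (-2.000000, -2.000000); Gamma_xxx = 0.000000, Gamma_xxy = 0.000000, Gamma_xyy = 0.000000, Gamma_yxx = 0.000000, Gamma_yxy = 0.000000, Gamma_yyy = 0.000000; k3 = (-2.000000, -2.000000, 0.000000, 0.000000)
  k4: at (x, y) = (-1.000000, -1.000000), (dx/dtau, dy/dtau) = (-2.000000, -2.000000); Gamma_xxx = 0.000000, Gamma_xxy = 0.000000, Gamma_xyy = 0.000000, Gamma_yxx = 0.000000, Gamma_yxy = 0.000000, Gamma_yyy = 0.000000; k4 = (-2.000000, -2.000000, 0.000000, 0.000000)
  Y <- Y + (h/6)(k1 + 2k2 + 2k3 + k4): x = -1.0000, y = -1.0000, dx/dtau = -2.0000, dy/dtau = -2.0000
step 2:
  k1: at (x, y) = (-1.000000, -1.000000), (dx/dtau, dy/dtau) = (-2.000000, -2.000000); Gamma_xxx = 0.000000, Gamma_xxy = 0.000000, Gamma_xyy = 0.000000, Gamma_yxx = 0.000000, Gamma_yxy = 0.000000, Gamma_yyy = 0.000000; k1 = (-2.000000, -2.000000, 0.000000, 0.000000)
  k2: at (x, y) = (-1.250000, -1.250000), (dx/dtau, dy/dtau) = (-2.000000, -2.000000); Gamma_xxx = 0.000000, Gamma_xxy = 0.000000, Gamma_xyy = 0.000000, Gamma_yxx = 0.000000, Gamma_yxy = 0.000000, Gamma_yyy = 0.000000; k2 = (-2.000000, -2.000000, 0.000000, 0.000000)
  k3: at (x, y) = (-1.250000, -1.250000), (dx/dtau, dy/dtau) = (-2.000000, -2.000000); Gamma_xxx = 0.000000, Gamma_xxy = 0.000000, Gamma_xyy = 0.000000, Gamma_yxx = 0.000000, Gamma_yxy = 0.000000, Gamma_yyy = 0.000000; k3 = (-2.000000, -2.000000, 0.000000, 0.000000)
  k4: at (x, y) = (-1.500000, -1.500000), (dx/dtau, dy/dtau) = (-2.000000, -2.000000); Gamma_xxx = 0.000000, Gamma_xxy = 0.000000, Gamma_xyy = 0.000000, Gamma_yxx = 0.000000, Gamma_yxy = 0.000000, Gamma_yyy = 0.000000; k4 = (-2.000000, -2.000000, 0.000000, 0.000000)
  Y <- Y + (h/6)(k1 + 2k2 + 2k3 + k4): x = -1.5000, y = -1.5000, dx/dtau = -2.0000, dy/dtau = -2.0000

Answer: x = -1.5000, y = -1.5000, dx/dtau = -2.0000, dy/dtau = -2.0000


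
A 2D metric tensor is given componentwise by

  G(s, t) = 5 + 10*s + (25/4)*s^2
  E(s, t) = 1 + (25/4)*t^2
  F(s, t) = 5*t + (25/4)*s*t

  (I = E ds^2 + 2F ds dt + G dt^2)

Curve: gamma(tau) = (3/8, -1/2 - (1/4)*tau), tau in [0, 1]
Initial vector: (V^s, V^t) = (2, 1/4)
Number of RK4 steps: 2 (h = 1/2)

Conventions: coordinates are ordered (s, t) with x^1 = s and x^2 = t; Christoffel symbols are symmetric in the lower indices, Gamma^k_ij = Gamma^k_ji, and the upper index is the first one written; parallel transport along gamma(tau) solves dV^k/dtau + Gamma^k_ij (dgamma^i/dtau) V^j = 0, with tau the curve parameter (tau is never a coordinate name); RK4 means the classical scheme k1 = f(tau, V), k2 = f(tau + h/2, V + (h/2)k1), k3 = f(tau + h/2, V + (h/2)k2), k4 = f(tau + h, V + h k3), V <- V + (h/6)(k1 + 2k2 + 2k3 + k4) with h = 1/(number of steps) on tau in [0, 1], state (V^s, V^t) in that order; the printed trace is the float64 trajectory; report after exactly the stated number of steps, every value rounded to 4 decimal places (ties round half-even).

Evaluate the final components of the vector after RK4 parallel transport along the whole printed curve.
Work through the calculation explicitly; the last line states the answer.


gamma'(tau) = (0, -1/4); f(tau, V)^k = -Gamma^k_ij(gamma(tau)) gamma'^i(tau) V^j; h = 1/2; intermediate values shown to 6 dp
curve data and Christoffel symbols at the stage parameters:
  tau = 0.000000: gamma = (0.375000, -0.500000), gamma' = (0.000000, -0.250000); Gamma_sss = 0.000000, Gamma_sst = -0.279232, Gamma_stt = 0.000000, Gamma_tss = 0.000000, Gamma_tst = 0.656195, Gamma_ttt = 0.000000
  tau = 0.250000: gamma = (0.375000, -0.562500), gamma' = (0.000000, -0.250000); Gamma_sss = 0.000000, Gamma_sst = -0.302903, Gamma_stt = 0.000000, Gamma_tss = 0.000000, Gamma_tst = 0.632730, Gamma_ttt = 0.000000
  tau = 0.500000: gamma = (0.375000, -0.625000), gamma' = (0.000000, -0.250000); Gamma_sss = 0.000000, Gamma_sst = -0.323625, Gamma_stt = 0.000000, Gamma_tss = 0.000000, Gamma_tst = 0.608414, Gamma_ttt = 0.000000
  tau = 0.750000: gamma = (0.375000, -0.687500), gamma' = (0.000000, -0.250000); Gamma_sss = 0.000000, Gamma_sst = -0.341482, Gamma_stt = 0.000000, Gamma_tss = 0.000000, Gamma_tst = 0.583624, Gamma_ttt = 0.000000
  tau = 1.000000: gamma = (0.375000, -0.750000), gamma' = (0.000000, -0.250000); Gamma_sss = 0.000000, Gamma_sst = -0.356612, Gamma_stt = 0.000000, Gamma_tss = 0.000000, Gamma_tst = 0.558692, Gamma_ttt = 0.000000
step 0: V^s = 2.0000, V^t = 0.2500
step 1: k1 = (-0.139616, 0.328098), k2 = (-0.148808, 0.310844), k3 = (-0.148634, 0.310480), k4 = (-0.155800, 0.292903); V <- V + (h/6)(k1 + 2k2 + 2k3 + k4): V^s = 1.9258, V^t = 0.4053
step 2: k1 = (-0.155810, 0.292922), k2 = (-0.161082, 0.275304), k3 = (-0.160969, 0.275111), k4 = (-0.164516, 0.257742); V <- V + (h/6)(k1 + 2k2 + 2k3 + k4): V^s = 1.8454, V^t = 0.5429

Answer: V^s = 1.8454, V^t = 0.5429


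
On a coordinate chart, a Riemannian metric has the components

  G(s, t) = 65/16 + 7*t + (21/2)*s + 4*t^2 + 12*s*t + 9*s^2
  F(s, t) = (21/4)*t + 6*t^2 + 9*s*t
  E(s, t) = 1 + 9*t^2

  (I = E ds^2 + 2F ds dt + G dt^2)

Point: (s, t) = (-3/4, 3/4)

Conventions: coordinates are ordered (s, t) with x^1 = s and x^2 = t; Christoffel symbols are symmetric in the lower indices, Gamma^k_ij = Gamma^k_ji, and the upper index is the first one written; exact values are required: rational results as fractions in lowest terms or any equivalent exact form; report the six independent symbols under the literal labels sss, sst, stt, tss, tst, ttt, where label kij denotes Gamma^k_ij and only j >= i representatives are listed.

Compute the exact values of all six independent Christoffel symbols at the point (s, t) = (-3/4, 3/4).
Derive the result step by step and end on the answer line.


E = 97/16, F = 9/4, G = 2 at the point
E_s = 0, E_t = 27/2, F_s = 27/4, F_t = 15/2, G_s = 6, G_t = 4
EG - F^2 = 113/16;  g^inv = (16/113) * [[2, -9/4], [-9/4, 97/16]]
first-kind symbols [ij,l] = (1/2)(d_i g_jl + d_j g_il - d_l g_ij): [ss,s] = E_s/2 = 0, [ss,t] = F_s - E_t/2 = 0, [st,s] = E_t/2 = 27/4, [st,t] = G_s/2 = 3, [tt,s] = F_t - G_s/2 = 9/2, [tt,t] = G_t/2 = 2
Gamma^s_ij = (G*[ij,s] - F*[ij,t])/(EG - F^2), Gamma^t_ij = (E*[ij,t] - F*[ij,s])/(EG - F^2)

Answer: Gamma_sss = 0, Gamma_sst = 108/113, Gamma_stt = 72/113, Gamma_tss = 0, Gamma_tst = 48/113, Gamma_ttt = 32/113


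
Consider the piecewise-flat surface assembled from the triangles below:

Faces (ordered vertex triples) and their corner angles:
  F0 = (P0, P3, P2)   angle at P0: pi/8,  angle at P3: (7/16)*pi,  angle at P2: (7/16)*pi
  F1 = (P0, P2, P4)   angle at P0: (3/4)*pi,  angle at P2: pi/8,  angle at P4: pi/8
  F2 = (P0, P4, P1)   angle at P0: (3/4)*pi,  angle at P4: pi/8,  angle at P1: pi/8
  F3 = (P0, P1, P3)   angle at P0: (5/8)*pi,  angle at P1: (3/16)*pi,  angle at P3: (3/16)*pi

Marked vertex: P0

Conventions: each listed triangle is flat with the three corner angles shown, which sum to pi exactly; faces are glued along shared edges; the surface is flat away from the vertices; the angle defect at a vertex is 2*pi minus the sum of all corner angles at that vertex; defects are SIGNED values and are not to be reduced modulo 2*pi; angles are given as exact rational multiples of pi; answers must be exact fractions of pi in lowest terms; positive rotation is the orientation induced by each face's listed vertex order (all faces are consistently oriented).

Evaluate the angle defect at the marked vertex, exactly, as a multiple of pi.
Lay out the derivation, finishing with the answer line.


Sum of corner angles at P0: (9/4)*pi
defect = 2*pi - (9/4)*pi

Answer: defect(P0) = -pi/4


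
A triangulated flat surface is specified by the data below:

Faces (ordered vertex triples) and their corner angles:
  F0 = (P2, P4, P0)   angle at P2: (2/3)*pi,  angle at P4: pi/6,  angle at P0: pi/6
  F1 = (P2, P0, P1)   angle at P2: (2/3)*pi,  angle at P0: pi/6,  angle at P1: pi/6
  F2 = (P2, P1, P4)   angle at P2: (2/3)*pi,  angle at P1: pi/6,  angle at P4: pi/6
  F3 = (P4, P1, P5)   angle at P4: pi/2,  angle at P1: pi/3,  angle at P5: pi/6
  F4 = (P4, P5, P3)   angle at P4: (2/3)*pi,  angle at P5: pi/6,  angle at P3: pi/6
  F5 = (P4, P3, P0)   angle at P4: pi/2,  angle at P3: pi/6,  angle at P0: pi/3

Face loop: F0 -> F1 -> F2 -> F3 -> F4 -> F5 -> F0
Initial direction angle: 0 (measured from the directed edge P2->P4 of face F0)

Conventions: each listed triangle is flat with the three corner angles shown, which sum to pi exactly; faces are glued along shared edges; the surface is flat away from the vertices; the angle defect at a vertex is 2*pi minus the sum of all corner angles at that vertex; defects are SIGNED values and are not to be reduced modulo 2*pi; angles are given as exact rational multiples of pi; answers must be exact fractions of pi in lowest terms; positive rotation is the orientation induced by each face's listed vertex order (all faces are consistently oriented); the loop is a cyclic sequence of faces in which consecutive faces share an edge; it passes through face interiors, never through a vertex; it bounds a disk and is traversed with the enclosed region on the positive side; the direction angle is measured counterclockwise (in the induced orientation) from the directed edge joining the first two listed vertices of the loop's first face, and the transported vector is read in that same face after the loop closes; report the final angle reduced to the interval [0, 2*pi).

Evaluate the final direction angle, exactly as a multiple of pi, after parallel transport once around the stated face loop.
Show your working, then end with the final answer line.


enclosed vertex P2: corner angles sum to 2*pi, defect = 2*pi - 2*pi = 0
enclosed vertex P4: corner angles sum to 2*pi, defect = 2*pi - 2*pi = 0
final direction = starting direction + enclosed defect total, reduced mod 2*pi (induced orientation)
final angle = 0 + 0 = 0 (mod 2*pi)

Answer: final direction angle = 0


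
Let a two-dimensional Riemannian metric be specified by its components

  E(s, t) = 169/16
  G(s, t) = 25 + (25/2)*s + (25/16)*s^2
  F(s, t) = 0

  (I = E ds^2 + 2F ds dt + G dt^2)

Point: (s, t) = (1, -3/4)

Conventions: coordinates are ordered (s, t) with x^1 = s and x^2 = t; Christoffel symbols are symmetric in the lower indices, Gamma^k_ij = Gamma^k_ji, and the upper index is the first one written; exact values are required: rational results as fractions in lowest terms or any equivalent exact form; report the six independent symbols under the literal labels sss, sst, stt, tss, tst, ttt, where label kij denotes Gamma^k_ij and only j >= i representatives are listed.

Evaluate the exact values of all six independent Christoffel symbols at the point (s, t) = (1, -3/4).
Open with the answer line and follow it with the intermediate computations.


Answer: Gamma_sss = 0, Gamma_sst = 0, Gamma_stt = -125/169, Gamma_tss = 0, Gamma_tst = 1/5, Gamma_ttt = 0

E = 169/16, F = 0, G = 625/16 at the point
E_s = 0, E_t = 0, F_s = 0, F_t = 0, G_s = 125/8, G_t = 0
EG - F^2 = 105625/256;  g^inv = (256/105625) * [[625/16, 0], [0, 169/16]]
first-kind symbols [ij,l] = (1/2)(d_i g_jl + d_j g_il - d_l g_ij): [ss,s] = E_s/2 = 0, [ss,t] = F_s - E_t/2 = 0, [st,s] = E_t/2 = 0, [st,t] = G_s/2 = 125/16, [tt,s] = F_t - G_s/2 = -125/16, [tt,t] = G_t/2 = 0
Gamma^s_ij = (G*[ij,s] - F*[ij,t])/(EG - F^2), Gamma^t_ij = (E*[ij,t] - F*[ij,s])/(EG - F^2)


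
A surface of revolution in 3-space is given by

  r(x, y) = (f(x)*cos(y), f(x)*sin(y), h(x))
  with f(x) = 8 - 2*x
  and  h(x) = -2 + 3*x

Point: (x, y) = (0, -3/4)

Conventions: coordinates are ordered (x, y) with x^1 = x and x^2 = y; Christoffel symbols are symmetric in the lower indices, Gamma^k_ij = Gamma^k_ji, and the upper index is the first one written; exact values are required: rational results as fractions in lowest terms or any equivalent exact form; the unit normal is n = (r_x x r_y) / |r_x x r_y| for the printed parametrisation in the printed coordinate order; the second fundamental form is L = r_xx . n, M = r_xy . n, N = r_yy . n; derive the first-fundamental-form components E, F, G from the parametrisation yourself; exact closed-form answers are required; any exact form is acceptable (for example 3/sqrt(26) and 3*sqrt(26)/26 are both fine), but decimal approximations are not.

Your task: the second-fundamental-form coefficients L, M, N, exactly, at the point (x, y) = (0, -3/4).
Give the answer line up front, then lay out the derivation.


Answer: L = 0, M = 0, N = 24*sqrt(13)/13

f = 8, f' = -2, f'' = 0, h' = 3, h'' = 0
E = 13, F = 0, G = 64; answer radicand W^2 = 13
unnormalised second-form numerators: l = 0, m = 0, n = 24; L = l/sqrt(13), and similarly M = m/sqrt(W^2), N = n/sqrt(W^2)


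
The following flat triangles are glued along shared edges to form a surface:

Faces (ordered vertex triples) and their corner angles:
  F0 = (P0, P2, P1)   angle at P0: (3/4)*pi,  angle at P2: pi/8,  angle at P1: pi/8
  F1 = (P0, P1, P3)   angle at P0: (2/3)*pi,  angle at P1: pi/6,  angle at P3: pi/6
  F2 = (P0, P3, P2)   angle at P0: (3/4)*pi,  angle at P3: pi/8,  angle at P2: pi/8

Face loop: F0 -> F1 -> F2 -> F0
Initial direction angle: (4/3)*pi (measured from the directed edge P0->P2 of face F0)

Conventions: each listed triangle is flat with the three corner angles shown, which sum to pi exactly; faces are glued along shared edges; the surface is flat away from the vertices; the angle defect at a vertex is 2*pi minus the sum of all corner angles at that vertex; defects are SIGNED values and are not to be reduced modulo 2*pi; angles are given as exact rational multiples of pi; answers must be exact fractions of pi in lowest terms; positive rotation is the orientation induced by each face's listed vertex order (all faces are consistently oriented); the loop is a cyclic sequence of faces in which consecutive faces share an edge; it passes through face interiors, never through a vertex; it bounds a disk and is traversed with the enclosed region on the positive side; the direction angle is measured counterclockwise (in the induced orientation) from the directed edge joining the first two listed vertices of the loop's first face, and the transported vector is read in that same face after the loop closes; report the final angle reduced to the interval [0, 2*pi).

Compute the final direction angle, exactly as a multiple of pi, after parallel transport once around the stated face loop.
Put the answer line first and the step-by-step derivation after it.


Answer: final direction angle = (7/6)*pi

enclosed vertex P0: corner angles sum to (13/6)*pi, defect = 2*pi - (13/6)*pi = -pi/6
summing the enclosed defects onto the initial angle, mod 2*pi in the induced orientation:
final angle = (4/3)*pi - pi/6 = (7/6)*pi (mod 2*pi)


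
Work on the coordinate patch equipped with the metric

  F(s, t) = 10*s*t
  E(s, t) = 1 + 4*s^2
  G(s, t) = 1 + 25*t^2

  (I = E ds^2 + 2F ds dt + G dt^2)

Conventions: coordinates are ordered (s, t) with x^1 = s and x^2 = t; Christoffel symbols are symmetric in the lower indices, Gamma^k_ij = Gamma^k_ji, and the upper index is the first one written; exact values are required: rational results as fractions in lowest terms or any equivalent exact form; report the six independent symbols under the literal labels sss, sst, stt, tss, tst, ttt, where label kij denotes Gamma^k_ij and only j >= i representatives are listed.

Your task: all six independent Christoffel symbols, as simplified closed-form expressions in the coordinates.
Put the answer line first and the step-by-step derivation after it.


Answer: Gamma_sss = 4*s/(4*s^2 + 25*t^2 + 1), Gamma_sst = 0, Gamma_stt = 10*s/(4*s^2 + 25*t^2 + 1), Gamma_tss = 10*t/(4*s^2 + 25*t^2 + 1), Gamma_tst = 0, Gamma_ttt = 25*t/(4*s^2 + 25*t^2 + 1)

E = 1 + 4*s^2; F = 10*s*t; G = 1 + 25*t^2
Gamma^k_ij = (1/2) g^{kl} (d_i g_jl + d_j g_il - d_l g_ij), with g^inv = (1/(EG-F^2)) [[G, -F], [-F, E]]
first partials: E_s = 8*s, E_t = 0, F_s = 10*t, F_t = 10*s, G_s = 0, G_t = 50*t
D = EG - F^2 = 1 + 25*t^2 + 4*s^2
expanded: Gamma^s_ss = (G E_s - 2F F_s + F E_t)/(2D), Gamma^s_st = (G E_t - F G_s)/(2D), Gamma^s_tt = (2G F_t - G G_s - F G_t)/(2D), Gamma^t_ss = (2E F_s - E E_t - F E_s)/(2D), Gamma^t_st = (E G_s - F E_t)/(2D), Gamma^t_tt = (E G_t - 2F F_t + F G_s)/(2D); substitute and cancel common factors


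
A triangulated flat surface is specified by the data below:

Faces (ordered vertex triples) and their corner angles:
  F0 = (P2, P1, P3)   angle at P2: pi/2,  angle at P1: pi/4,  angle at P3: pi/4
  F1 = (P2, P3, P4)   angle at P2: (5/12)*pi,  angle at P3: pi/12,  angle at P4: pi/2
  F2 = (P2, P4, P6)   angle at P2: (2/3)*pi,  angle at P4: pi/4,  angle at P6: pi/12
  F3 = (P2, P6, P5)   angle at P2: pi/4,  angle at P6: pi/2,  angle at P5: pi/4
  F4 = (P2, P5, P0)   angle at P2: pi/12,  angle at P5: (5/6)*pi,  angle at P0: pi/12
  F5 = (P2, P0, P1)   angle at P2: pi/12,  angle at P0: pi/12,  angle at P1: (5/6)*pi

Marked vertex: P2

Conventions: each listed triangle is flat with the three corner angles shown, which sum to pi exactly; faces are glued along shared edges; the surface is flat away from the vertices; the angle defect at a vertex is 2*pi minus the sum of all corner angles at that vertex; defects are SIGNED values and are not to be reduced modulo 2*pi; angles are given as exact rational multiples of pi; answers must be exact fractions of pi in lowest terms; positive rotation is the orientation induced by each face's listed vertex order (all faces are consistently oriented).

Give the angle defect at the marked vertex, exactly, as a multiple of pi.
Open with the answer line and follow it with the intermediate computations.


Answer: defect(P2) = 0

Sum of corner angles at P2: 2*pi
defect = 2*pi - 2*pi


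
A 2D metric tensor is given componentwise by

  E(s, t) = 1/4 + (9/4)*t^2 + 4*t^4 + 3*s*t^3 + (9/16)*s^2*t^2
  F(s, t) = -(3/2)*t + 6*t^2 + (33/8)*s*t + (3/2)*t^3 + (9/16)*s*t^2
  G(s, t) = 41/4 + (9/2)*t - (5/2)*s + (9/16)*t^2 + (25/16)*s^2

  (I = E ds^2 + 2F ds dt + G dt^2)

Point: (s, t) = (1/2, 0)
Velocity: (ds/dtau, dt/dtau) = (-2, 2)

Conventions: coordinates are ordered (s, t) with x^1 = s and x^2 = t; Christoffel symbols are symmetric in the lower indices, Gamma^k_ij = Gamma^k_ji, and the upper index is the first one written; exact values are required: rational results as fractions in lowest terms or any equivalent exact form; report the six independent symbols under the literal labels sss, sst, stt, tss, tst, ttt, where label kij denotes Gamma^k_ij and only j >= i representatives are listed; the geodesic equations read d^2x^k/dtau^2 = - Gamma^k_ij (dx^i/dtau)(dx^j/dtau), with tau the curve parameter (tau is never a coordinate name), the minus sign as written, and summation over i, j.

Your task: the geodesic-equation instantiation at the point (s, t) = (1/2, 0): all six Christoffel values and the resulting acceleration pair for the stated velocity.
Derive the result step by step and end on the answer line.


E = 1/4, F = 0, G = 601/64 at the point
E_s = 0, E_t = 0, F_s = 0, F_t = 9/16, G_s = -15/16, G_t = 9/2
EG - F^2 = 601/256;  g^inv = (256/601) * [[601/64, 0], [0, 1/4]]
first-kind symbols [ij,l] = (1/2)(d_i g_jl + d_j g_il - d_l g_ij): [ss,s] = E_s/2 = 0, [ss,t] = F_s - E_t/2 = 0, [st,s] = E_t/2 = 0, [st,t] = G_s/2 = -15/32, [tt,s] = F_t - G_s/2 = 33/32, [tt,t] = G_t/2 = 9/4
Gamma^s_ij = (G*[ij,s] - F*[ij,t])/(EG - F^2), Gamma^t_ij = (E*[ij,t] - F*[ij,s])/(EG - F^2)
Gamma_sss = 0, Gamma_sst = 0, Gamma_stt = 33/8, Gamma_tss = 0, Gamma_tst = -30/601, Gamma_ttt = 144/601
d^2s/dtau^2 = -(Gamma_sss*(-2)^2 + 2*Gamma_sst*(-2)*(2) + Gamma_stt*(2)^2) = -33/2
d^2t/dtau^2 = -(Gamma_tss*(-2)^2 + 2*Gamma_tst*(-2)*(2) + Gamma_ttt*(2)^2) = -816/601

Answer: Gamma_sss = 0, Gamma_sst = 0, Gamma_stt = 33/8, Gamma_tss = 0, Gamma_tst = -30/601, Gamma_ttt = 144/601; accelerations (d^2s/dtau^2, d^2t/dtau^2) = (-33/2, -816/601)


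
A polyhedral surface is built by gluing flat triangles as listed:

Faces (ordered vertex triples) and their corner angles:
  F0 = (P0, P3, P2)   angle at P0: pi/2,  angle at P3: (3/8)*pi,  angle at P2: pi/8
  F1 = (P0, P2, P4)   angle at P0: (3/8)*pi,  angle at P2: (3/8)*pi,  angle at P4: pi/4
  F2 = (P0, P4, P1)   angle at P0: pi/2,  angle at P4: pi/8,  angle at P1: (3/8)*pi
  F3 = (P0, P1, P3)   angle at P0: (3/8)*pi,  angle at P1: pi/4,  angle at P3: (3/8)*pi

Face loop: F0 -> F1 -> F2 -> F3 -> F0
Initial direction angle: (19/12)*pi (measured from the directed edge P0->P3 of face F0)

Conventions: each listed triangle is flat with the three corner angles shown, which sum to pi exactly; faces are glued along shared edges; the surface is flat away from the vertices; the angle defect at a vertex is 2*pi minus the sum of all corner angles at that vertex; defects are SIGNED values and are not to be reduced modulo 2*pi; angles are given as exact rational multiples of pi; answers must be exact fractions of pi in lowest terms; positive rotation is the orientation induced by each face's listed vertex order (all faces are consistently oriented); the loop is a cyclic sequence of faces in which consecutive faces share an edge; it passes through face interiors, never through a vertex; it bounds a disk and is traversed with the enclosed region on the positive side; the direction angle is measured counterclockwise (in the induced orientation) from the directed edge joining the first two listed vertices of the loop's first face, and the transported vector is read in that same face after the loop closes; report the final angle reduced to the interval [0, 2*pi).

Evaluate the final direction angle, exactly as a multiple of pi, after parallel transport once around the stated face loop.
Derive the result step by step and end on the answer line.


enclosed vertex P0: corner angles sum to (7/4)*pi, defect = 2*pi - (7/4)*pi = pi/4
by Gauss-Bonnet the loop rotates the vector by the enclosed defect sum (positive orientation, mod 2*pi)
final angle = (19/12)*pi + pi/4 = (11/6)*pi (mod 2*pi)

Answer: final direction angle = (11/6)*pi


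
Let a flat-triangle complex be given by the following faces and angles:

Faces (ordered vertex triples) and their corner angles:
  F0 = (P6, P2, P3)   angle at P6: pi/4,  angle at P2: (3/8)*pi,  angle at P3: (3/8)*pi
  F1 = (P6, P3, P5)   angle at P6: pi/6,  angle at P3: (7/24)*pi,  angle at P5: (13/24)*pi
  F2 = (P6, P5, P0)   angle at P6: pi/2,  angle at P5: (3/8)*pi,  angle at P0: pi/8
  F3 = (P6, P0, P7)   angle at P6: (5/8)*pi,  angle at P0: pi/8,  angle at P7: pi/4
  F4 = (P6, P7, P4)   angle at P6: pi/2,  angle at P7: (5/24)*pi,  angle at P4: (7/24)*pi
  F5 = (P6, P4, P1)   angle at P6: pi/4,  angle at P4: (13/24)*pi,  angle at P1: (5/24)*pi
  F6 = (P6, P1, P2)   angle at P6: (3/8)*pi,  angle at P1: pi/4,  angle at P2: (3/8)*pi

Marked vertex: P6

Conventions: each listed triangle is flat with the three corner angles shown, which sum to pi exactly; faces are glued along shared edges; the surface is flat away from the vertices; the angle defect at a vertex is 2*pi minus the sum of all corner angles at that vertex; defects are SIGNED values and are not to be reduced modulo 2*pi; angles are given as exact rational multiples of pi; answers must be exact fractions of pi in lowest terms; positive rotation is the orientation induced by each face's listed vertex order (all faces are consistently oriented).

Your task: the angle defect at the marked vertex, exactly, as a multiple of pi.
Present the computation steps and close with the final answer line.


Sum of corner angles at P6: (8/3)*pi
defect = 2*pi - (8/3)*pi

Answer: defect(P6) = (-2/3)*pi


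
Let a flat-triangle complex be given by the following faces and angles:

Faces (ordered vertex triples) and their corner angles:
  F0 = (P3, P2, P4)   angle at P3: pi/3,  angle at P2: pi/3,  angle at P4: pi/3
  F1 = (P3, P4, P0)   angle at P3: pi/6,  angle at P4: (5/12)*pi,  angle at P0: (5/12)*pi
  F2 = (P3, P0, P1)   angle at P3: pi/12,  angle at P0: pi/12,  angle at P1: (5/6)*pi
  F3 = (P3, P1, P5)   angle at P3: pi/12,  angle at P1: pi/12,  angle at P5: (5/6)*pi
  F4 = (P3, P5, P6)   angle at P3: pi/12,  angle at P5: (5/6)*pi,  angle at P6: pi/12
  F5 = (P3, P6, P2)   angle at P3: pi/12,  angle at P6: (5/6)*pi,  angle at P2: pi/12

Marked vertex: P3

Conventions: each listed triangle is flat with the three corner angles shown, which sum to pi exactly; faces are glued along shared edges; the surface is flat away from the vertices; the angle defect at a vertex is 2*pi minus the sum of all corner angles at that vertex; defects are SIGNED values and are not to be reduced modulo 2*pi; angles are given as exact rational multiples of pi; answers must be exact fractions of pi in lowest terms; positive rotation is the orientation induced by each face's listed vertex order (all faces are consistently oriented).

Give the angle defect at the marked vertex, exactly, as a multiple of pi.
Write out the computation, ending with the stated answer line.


Sum of corner angles at P3: (5/6)*pi
defect = 2*pi - (5/6)*pi

Answer: defect(P3) = (7/6)*pi


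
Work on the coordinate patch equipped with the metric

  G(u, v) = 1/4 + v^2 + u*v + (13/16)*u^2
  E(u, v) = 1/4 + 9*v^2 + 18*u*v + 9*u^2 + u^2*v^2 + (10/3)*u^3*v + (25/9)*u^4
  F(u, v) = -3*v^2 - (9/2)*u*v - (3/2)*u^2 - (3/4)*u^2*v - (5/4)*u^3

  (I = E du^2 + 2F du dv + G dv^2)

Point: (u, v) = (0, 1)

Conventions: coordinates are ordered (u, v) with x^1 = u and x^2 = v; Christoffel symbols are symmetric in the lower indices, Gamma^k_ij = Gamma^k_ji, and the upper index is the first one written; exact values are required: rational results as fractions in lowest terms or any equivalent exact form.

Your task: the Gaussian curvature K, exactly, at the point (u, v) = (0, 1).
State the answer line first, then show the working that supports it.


Answer: K = 419/1681

E = 37/4, F = -3, G = 5/4, EG - F^2 = 41/16 at the point
E_u = 18, E_v = 18, F_u = -9/2, F_v = -6, G_u = 1, G_v = 2
E_vv = 18, F_uv = -9/2, G_uu = 13/8
Apply the Brioschi formula K = (det M1 - det M2)/(EG - F^2)^2 over the derivative matrices of E, F, G.
M1 = [[-E_vv/2 + F_uv - G_uu/2, E_u/2, F_u - E_v/2], [F_v - G_u/2, E, F], [G_v/2, F, G]] = [[-229/16, 9, -27/2], [-13/2, 37/4, -3], [1, -3, 5/4]]; det M1 = -33005/256
M2 = [[0, E_v/2, G_u/2], [E_v/2, E, F], [G_u/2, F, G]] = [[0, 9, 1/2], [9, 37/4, -3], [1/2, -3, 5/4]]; det M2 = -2089/16
det M1 - det M2 = 419/256; K = 419/256 / (41/16)^2 = 419/1681


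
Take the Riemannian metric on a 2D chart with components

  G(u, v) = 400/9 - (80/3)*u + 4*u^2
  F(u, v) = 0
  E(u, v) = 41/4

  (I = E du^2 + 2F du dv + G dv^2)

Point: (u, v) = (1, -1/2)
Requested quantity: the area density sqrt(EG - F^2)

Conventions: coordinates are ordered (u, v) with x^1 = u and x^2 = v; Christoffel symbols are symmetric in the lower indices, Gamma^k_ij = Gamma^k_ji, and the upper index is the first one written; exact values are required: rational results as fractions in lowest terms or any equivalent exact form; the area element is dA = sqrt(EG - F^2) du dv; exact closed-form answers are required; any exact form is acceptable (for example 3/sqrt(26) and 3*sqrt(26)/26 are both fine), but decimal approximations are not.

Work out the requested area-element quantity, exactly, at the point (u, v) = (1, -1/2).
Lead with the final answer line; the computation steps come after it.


Answer: sqrt(EG - F^2) = 7*sqrt(41)/3

E = 41/4, F = 0, G = 196/9; EG - F^2 = 2009/9


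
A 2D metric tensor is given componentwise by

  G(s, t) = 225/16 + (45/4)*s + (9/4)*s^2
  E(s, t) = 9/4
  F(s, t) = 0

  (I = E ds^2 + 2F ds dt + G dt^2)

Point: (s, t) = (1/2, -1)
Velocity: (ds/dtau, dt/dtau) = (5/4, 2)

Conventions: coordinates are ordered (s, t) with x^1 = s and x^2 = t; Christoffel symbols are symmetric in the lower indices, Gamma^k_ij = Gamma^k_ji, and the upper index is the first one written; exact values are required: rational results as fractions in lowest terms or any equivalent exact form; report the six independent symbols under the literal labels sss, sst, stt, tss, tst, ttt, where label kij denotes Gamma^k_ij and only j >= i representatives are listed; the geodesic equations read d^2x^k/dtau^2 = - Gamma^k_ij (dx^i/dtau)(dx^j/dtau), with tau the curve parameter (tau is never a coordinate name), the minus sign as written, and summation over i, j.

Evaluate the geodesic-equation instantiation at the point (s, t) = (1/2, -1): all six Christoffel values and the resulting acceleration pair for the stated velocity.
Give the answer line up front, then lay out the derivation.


Answer: Gamma_sss = 0, Gamma_sst = 0, Gamma_stt = -3, Gamma_tss = 0, Gamma_tst = 1/3, Gamma_ttt = 0; accelerations (d^2s/dtau^2, d^2t/dtau^2) = (12, -5/3)

E = 9/4, F = 0, G = 81/4 at the point
E_s = 0, E_t = 0, F_s = 0, F_t = 0, G_s = 27/2, G_t = 0
EG - F^2 = 729/16;  g^inv = (16/729) * [[81/4, 0], [0, 9/4]]
first-kind symbols [ij,l] = (1/2)(d_i g_jl + d_j g_il - d_l g_ij): [ss,s] = E_s/2 = 0, [ss,t] = F_s - E_t/2 = 0, [st,s] = E_t/2 = 0, [st,t] = G_s/2 = 27/4, [tt,s] = F_t - G_s/2 = -27/4, [tt,t] = G_t/2 = 0
Gamma^s_ij = (G*[ij,s] - F*[ij,t])/(EG - F^2), Gamma^t_ij = (E*[ij,t] - F*[ij,s])/(EG - F^2)
Gamma_sss = 0, Gamma_sst = 0, Gamma_stt = -3, Gamma_tss = 0, Gamma_tst = 1/3, Gamma_ttt = 0
d^2s/dtau^2 = -(Gamma_sss*(5/4)^2 + 2*Gamma_sst*(5/4)*(2) + Gamma_stt*(2)^2) = 12
d^2t/dtau^2 = -(Gamma_tss*(5/4)^2 + 2*Gamma_tst*(5/4)*(2) + Gamma_ttt*(2)^2) = -5/3


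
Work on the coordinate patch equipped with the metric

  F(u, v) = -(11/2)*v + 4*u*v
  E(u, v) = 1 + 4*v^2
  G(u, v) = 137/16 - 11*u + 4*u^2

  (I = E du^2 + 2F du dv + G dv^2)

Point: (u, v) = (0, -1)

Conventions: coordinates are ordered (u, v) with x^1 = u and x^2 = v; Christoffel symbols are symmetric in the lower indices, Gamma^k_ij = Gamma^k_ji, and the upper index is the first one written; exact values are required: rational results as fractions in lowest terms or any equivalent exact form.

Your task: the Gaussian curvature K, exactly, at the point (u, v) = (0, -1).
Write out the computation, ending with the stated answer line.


E = 5, F = 11/2, G = 137/16, EG - F^2 = 201/16 at the point
E_u = 0, E_v = -8, F_u = -4, F_v = -11/2, G_u = -11, G_v = 0
E_vv = 8, F_uv = 4, G_uu = 8
Apply the Brioschi formula K = (det M1 - det M2)/(EG - F^2)^2 over the derivative matrices of E, F, G.
M1 = [[-E_vv/2 + F_uv - G_uu/2, E_u/2, F_u - E_v/2], [F_v - G_u/2, E, F], [G_v/2, F, G]] = [[-4, 0, 0], [0, 5, 11/2], [0, 11/2, 137/16]]; det M1 = -201/4
M2 = [[0, E_v/2, G_u/2], [E_v/2, E, F], [G_u/2, F, G]] = [[0, -4, -11/2], [-4, 5, 11/2], [-11/2, 11/2, 137/16]]; det M2 = -185/4
det M1 - det M2 = -4; K = -4 / (201/16)^2 = -1024/40401

Answer: K = -1024/40401


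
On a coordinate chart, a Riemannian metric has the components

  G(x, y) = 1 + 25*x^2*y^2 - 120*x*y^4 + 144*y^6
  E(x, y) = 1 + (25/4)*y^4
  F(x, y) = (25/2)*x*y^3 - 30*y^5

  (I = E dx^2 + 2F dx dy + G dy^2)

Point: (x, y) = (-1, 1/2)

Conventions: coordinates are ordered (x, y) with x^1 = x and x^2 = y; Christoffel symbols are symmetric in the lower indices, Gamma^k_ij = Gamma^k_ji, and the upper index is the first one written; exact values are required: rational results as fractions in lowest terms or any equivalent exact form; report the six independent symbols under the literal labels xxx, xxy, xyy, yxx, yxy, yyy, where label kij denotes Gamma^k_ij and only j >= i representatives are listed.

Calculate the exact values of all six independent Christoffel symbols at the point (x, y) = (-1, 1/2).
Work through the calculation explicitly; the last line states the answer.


E = 89/64, F = -5/2, G = 17 at the point
E_x = 0, E_y = 25/8, F_x = 25/16, F_y = -75/4, G_x = -20, G_y = 112
EG - F^2 = 1113/64;  g^inv = (64/1113) * [[17, 5/2], [5/2, 89/64]]
first-kind symbols [ij,l] = (1/2)(d_i g_jl + d_j g_il - d_l g_ij): [xx,x] = E_x/2 = 0, [xx,y] = F_x - E_y/2 = 0, [xy,x] = E_y/2 = 25/16, [xy,y] = G_x/2 = -10, [yy,x] = F_y - G_x/2 = -35/4, [yy,y] = G_y/2 = 56
Gamma^x_ij = (G*[ij,x] - F*[ij,y])/(EG - F^2), Gamma^y_ij = (E*[ij,y] - F*[ij,x])/(EG - F^2)

Answer: Gamma_xxx = 0, Gamma_xxy = 100/1113, Gamma_xyy = -80/159, Gamma_yxx = 0, Gamma_yxy = -640/1113, Gamma_yyy = 512/159


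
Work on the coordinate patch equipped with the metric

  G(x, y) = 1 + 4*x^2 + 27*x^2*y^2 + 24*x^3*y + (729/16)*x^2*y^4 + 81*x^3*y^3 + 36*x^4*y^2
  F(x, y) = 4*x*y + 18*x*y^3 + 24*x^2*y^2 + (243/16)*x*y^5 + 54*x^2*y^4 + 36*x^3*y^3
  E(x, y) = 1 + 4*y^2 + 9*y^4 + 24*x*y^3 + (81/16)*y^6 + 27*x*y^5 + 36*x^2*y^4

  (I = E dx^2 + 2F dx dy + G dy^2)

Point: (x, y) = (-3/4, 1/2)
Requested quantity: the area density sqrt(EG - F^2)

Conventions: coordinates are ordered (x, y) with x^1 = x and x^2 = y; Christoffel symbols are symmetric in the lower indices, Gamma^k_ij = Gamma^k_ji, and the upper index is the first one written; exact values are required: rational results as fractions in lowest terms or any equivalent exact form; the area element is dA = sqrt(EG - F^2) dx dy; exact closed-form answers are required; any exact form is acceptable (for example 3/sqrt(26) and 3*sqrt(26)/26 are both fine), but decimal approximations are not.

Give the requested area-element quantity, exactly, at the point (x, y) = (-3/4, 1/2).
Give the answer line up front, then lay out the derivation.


Answer: sqrt(EG - F^2) = 13*sqrt(53)/64

E = 1049/1024, F = -345/2048, G = 8857/4096; EG - F^2 = 8957/4096


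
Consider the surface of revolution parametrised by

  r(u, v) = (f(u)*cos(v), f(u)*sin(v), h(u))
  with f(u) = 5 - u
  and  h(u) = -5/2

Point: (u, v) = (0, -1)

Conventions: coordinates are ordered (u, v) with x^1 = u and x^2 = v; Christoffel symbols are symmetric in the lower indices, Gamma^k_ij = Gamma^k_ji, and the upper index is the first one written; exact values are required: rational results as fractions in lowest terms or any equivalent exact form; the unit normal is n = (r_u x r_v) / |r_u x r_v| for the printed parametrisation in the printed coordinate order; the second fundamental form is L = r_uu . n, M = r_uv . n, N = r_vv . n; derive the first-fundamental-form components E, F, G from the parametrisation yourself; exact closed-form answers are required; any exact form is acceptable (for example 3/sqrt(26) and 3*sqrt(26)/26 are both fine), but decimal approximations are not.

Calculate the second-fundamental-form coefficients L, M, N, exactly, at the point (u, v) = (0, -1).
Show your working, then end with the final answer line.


f = 5, f' = -1, f'' = 0, h' = 0, h'' = 0
E = 1, F = 0, G = 25; answer radicand W^2 = 1
unnormalised second-form numerators: l = 0, m = 0, n = 0; L = l/sqrt(1), and similarly M = m/sqrt(W^2), N = n/sqrt(W^2)

Answer: L = 0, M = 0, N = 0


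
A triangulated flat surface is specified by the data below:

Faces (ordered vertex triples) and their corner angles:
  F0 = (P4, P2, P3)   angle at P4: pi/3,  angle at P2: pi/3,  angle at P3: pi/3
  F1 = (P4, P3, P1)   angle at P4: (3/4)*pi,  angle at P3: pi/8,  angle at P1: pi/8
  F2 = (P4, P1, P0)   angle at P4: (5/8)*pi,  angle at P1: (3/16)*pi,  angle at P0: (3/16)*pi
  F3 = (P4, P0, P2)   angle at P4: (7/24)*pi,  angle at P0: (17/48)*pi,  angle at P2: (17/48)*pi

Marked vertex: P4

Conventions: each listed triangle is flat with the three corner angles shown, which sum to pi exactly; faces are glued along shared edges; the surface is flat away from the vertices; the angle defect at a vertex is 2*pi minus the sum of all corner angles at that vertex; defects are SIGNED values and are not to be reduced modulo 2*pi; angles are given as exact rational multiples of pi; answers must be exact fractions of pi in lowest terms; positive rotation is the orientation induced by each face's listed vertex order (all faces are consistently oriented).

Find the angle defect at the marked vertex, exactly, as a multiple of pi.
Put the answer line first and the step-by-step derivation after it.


Answer: defect(P4) = 0

Sum of corner angles at P4: 2*pi
defect = 2*pi - 2*pi


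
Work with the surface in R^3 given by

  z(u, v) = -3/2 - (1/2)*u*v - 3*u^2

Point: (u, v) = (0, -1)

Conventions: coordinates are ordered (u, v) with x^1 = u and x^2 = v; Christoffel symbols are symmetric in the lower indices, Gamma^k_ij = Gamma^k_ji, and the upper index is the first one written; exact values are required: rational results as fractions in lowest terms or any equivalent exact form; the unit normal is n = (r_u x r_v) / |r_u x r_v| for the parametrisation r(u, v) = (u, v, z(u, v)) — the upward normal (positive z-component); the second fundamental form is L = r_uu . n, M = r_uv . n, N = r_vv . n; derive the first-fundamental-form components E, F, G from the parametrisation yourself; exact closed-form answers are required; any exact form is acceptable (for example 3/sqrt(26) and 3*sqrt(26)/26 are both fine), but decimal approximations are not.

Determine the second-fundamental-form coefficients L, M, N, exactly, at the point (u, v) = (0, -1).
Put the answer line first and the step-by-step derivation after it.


Answer: L = -12*sqrt(5)/5, M = -sqrt(5)/5, N = 0

z_u = 1/2, z_v = 0, z_uu = -6, z_uv = -1/2, z_vv = 0
E = 5/4, F = 0, G = 1; answer radicand W^2 = 5/4
unnormalised second-form numerators: l = -6, m = -1/2, n = 0; L = l/sqrt(5/4), and similarly M = m/sqrt(W^2), N = n/sqrt(W^2)
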